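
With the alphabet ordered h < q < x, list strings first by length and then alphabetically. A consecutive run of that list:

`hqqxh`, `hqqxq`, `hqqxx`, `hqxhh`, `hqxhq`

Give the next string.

Find the rightmost character of hqxhq below x, bump it to the next letter, and reset everything to its right to h.

hqxhx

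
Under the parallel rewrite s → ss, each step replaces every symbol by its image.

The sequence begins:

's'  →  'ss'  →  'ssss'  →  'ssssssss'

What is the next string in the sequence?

Expanding ssssssss: s→ss, s→ss, s→ss, s→ss, s→ss, s→ss, s→ss, s→ss. Concatenated: ss ss ss ss ss ss ss ss.

ssssssssssssssss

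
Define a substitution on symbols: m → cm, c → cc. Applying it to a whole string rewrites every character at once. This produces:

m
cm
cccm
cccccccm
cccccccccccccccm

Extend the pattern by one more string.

cccccccccccccccccccccccccccccccm

Replace each of the 16 characters of cccccccccccccccm in place — cc cc cc cc cc cc cc cc cc cc cc cc cc cc cc cm — and concatenate.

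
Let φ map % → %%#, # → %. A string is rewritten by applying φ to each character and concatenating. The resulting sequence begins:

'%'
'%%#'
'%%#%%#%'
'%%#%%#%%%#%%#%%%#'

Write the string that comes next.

Rewriting the 17 symbols of %%#%%#%%%#%%#%%%# one by one yields %%# %%# % %%# %%# % %%# %%# %%# % %%# %%# % %%# %%# %%# %; concatenated:

%%#%%#%%%#%%#%%%#%%#%%#%%%#%%#%%%#%%#%%#%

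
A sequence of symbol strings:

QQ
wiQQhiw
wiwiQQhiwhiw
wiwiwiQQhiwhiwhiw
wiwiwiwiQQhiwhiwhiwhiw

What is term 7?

wiwiwiwiwiwiQQhiwhiwhiwhiwhiwhiw

Each term wraps the previous one in wi on the left and hiw on the right.
From wiwiwiwiQQhiwhiwhiwhiw, 2 further steps: wiwiwiwiQQhiwhiwhiwhiw → wiwiwiwiwiQQhiwhiwhiwhiwhiw → (answer).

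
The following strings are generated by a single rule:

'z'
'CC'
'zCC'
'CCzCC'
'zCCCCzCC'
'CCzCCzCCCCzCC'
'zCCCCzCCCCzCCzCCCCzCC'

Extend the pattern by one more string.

This is a Fibonacci-style word recurrence s(k) = s(k−2)·s(k−1): e.g. z·CC = zCC.
The next term joins CCzCCzCCCCzCC and zCCCCzCCCCzCCzCCCCzCC.

CCzCCzCCCCzCCzCCCCzCCCCzCCzCCCCzCC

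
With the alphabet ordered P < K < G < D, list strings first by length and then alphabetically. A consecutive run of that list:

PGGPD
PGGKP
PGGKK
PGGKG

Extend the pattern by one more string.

Treat PGGKG as a base-4 numeral over the given alphabet and add one, carrying through any trailing D's.

PGGKD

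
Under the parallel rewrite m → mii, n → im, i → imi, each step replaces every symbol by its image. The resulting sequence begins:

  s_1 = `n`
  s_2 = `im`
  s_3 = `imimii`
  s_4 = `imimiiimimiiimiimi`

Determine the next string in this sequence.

Rewriting the 18 symbols of imimiiimimiiimiimi one by one yields imi mii imi mii imi imi imi mii imi mii imi imi imi mii imi imi mii imi; concatenated:

imimiiimimiiimiimiimimiiimimiiimiimiimimiiimiimimiiimi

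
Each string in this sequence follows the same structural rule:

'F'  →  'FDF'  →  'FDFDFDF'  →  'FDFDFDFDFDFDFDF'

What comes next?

Every step duplicates the string with 'D' between the halves.
Doubling FDFDFDFDFDFDFDF with 'D' between the halves:

FDFDFDFDFDFDFDFDFDFDFDFDFDFDFDF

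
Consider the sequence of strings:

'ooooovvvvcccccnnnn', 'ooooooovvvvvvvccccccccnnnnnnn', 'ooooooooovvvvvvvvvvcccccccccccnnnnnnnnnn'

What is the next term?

ooooooooooovvvvvvvvvvvvvccccccccccccccnnnnnnnnnnnnn

Each string has the form o^{2n+1} v^{3n-2} c^{3n-1} n^{3n-2}, where the shown terms are n = 2, 3, 4.
For the next term, n = 5, so the run lengths are 11, 13, 14, 13.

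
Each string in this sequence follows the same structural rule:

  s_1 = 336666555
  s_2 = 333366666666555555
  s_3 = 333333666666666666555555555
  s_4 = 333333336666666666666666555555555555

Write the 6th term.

333333333333666666666666666666666666555555555555555555

Term n consists of 2n 3's, followed by 4n 6's, followed by 3n 5's (n = 1, 2, …).
For term 6, n = 6, so the run lengths are 12, 24, 18.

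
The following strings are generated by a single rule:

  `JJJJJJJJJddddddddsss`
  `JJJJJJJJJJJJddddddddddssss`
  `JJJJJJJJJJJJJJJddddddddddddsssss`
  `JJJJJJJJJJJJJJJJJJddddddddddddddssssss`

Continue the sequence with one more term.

Term n consists of 3n J's, followed by 2n+2 d's, followed by n s's, where the shown terms are n = 3, 4, 5, 6.
For the next term, n = 7, so the run lengths are 21, 16, 7.

JJJJJJJJJJJJJJJJJJJJJddddddddddddddddsssssss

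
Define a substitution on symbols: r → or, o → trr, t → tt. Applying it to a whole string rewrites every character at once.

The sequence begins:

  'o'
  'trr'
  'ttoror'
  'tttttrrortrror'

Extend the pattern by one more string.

Rewriting the 14 symbols of tttttrrortrror one by one yields tt tt tt tt tt or or trr or tt or or trr or; concatenated:

ttttttttttorortrrorttorortrror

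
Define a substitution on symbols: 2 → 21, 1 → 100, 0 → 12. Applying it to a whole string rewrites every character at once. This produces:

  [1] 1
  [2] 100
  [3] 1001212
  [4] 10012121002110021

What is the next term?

10012121002110021100121221100100121221100

φ(10012121002110021) expands symbol-by-symbol to 100 12 12 100 21 100 21 100 12 12 21 100 100 12 12 21 100; joining the 17 pieces gives the next term.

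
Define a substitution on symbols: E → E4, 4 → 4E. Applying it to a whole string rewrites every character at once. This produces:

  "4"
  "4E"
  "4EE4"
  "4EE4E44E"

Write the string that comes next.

Rewriting each symbol of 4EE4E44E: 4→4E, E→E4, E→E4, 4→4E, E→E4, 4→4E, 4→4E, E→E4, which concatenates to 4E E4 E4 4E E4 4E 4E E4.

4EE4E44EE44E4EE4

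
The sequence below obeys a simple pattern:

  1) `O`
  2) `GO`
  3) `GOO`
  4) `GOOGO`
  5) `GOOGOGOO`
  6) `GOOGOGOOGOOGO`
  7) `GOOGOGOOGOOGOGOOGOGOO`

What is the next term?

From term 3 onward, concatenate the last term with the second-to-last: GO·O = GOO, GOO·GO = GOOGO, …
Continuing: GOOGOGOOGOOGOGOOGOGOO · GOOGOGOOGOOGO gives term 8.

GOOGOGOOGOOGOGOOGOGOOGOOGOGOOGOOGO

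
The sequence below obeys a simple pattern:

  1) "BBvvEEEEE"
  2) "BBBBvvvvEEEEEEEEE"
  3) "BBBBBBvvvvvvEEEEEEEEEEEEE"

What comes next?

Term n consists of 2n B's, followed by 2n v's, followed by 4n+1 E's (n = 1, 2, …).
For the next term, n = 4, so the run lengths are 8, 8, 17.

BBBBBBBBvvvvvvvvEEEEEEEEEEEEEEEEE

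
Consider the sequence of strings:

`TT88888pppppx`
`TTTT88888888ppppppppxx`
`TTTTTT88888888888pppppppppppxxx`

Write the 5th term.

Each string has the form T^{2n} 8^{3n+2} p^{3n+2} x^{n} (n = 1, 2, …).
Setting n = 5 gives 10, 17, 17, 5 characters in each block.

TTTTTTTTTT88888888888888888pppppppppppppppppxxxxx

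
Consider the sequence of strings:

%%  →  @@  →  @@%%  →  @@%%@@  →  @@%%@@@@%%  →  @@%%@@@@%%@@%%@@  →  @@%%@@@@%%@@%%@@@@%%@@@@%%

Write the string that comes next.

Each term (from the third on) is the previous term followed by the one before it: term 3 = @@·%% = @@%%.
The next term joins @@%%@@@@%%@@%%@@@@%%@@@@%% and @@%%@@@@%%@@%%@@.

@@%%@@@@%%@@%%@@@@%%@@@@%%@@%%@@@@%%@@%%@@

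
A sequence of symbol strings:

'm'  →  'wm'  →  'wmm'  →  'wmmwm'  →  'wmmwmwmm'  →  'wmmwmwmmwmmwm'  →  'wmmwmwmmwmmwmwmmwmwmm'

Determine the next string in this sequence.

wmmwmwmmwmmwmwmmwmwmmwmmwmwmmwmmwm

From term 3 onward, concatenate the last term with the second-to-last: wm·m = wmm, wmm·wm = wmmwm, …
Continuing: wmmwmwmmwmmwmwmmwmwmm · wmmwmwmmwmmwm gives term 8.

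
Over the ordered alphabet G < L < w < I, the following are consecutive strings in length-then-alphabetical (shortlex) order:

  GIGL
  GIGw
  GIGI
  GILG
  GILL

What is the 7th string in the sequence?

Continuing the enumeration 2 steps past GILL: GILL → GILw → (answer).

GILI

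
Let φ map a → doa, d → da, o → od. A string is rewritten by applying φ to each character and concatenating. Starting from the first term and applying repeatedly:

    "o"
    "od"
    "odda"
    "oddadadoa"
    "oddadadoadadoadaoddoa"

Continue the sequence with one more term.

φ(oddadadoadadoadaoddoa) expands symbol-by-symbol to od da da doa da doa da od doa da doa da od doa da doa od da da od doa; joining the 21 pieces gives the next term.

oddadadoadadoadaoddoadadoadaoddoadadoaoddadaoddoa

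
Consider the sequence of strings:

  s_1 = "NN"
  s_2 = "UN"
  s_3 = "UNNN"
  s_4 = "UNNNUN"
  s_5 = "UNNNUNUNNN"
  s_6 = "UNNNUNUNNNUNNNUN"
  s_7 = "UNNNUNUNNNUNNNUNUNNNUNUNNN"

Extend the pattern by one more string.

From term 3 onward, concatenate the last term with the second-to-last: UN·NN = UNNN, UNNN·UN = UNNNUN, …
The next term joins UNNNUNUNNNUNNNUNUNNNUNUNNN and UNNNUNUNNNUNNNUN.

UNNNUNUNNNUNNNUNUNNNUNUNNNUNNNUNUNNNUNNNUN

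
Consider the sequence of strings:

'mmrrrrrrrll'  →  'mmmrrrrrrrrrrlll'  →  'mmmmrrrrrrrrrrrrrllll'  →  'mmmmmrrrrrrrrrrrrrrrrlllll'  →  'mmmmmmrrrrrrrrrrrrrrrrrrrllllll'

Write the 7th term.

Reading off run lengths: m runs 2, 3, 4, 5, 6; r runs 7, 10, 13, 16, 19; l runs 2, 3, 4, 5, 6 — each is linear in n, where the shown terms are n = 2, 3, 4, 5, 6.
Setting n = 8 gives 8, 25, 8 characters in each block.

mmmmmmmmrrrrrrrrrrrrrrrrrrrrrrrrrllllllll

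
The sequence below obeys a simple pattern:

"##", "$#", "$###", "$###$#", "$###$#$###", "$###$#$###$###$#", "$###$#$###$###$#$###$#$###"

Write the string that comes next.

$###$#$###$###$#$###$#$###$###$#$###$###$#

This is a Fibonacci-style word recurrence s(k) = s(k−1)·s(k−2): e.g. $#·## = $###.
Continuing: $###$#$###$###$#$###$#$### · $###$#$###$###$# gives term 8.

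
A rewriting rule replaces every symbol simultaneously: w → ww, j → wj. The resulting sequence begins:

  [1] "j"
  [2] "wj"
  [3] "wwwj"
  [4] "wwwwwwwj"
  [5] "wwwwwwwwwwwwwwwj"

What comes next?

wwwwwwwwwwwwwwwwwwwwwwwwwwwwwwwj

φ(wwwwwwwwwwwwwwwj) expands symbol-by-symbol to ww ww ww ww ww ww ww ww ww ww ww ww ww ww ww wj; joining the 16 pieces gives the next term.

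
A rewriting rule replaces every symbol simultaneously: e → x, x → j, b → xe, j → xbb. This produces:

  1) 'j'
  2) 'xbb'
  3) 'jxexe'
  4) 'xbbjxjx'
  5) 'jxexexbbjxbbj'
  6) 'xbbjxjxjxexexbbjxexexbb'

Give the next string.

Rewriting the 23 symbols of xbbjxjxjxexexbbjxexexbb one by one yields j xe xe xbb j xbb j xbb j x j x j xe xe xbb j x j x j xe xe; concatenated:

jxexexbbjxbbjxbbjxjxjxexexbbjxjxjxexe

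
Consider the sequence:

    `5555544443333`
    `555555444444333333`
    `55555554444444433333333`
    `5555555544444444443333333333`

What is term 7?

Each string has the form 5^{n+3} 4^{2n} 3^{2n}, where the shown terms are n = 2, 3, 4, 5.
At n = 8 the blocks have lengths 11, 16, 16.

5555555555544444444444444443333333333333333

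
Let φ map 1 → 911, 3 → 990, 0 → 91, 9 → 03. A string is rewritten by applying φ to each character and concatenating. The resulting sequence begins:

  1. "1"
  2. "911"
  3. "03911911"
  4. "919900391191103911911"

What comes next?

03911030391919900391191103911911919900391191103911911

φ(919900391191103911911) expands symbol-by-symbol to 03 911 03 03 91 91 990 03 911 911 03 911 911 91 990 03 911 911 03 911 911; joining the 21 pieces gives the next term.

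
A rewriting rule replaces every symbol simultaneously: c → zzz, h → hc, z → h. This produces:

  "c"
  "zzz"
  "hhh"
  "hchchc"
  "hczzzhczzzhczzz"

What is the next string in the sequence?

hczzzhhhhczzzhhhhczzzhhh

Applying the rule to each of the 15 symbols of hczzzhczzzhczzz gives the pieces hc zzz h h h hc zzz h h h hc zzz h h h, which concatenate to the answer.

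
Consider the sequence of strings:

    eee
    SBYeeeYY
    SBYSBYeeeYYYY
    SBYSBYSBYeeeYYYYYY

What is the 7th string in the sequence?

SBYSBYSBYSBYSBYSBYeeeYYYYYYYYYYYY

Every step adds SBY to the front and YY to the end of the previous string.
From SBYSBYSBYeeeYYYYYY, 3 further steps: SBYSBYSBYeeeYYYYYY → SBYSBYSBYSBYeeeYYYYYYYY → SBYSBYSBYSBYSBYeeeYYYYYYYYYY → (answer).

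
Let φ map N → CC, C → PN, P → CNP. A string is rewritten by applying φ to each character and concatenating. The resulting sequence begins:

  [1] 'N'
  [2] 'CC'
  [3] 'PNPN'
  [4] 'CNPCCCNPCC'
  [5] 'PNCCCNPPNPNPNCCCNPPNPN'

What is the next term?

CNPCCPNPNPNCCCNPCNPCCCNPCCCNPCCPNPNPNCCCNPCNPCCCNPCC

φ(PNCCCNPPNPNPNCCCNPPNPN) expands symbol-by-symbol to CNP CC PN PN PN CC CNP CNP CC CNP CC CNP CC PN PN PN CC CNP CNP CC CNP CC; joining the 22 pieces gives the next term.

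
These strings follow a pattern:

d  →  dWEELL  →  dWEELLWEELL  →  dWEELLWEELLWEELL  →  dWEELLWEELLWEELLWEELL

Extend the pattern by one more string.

Every step adds WEELL to the end: s(k+1) = s(k)·WEELL.
So the next term is dWEELLWEELLWEELLWEELL·WEELL.

dWEELLWEELLWEELLWEELLWEELL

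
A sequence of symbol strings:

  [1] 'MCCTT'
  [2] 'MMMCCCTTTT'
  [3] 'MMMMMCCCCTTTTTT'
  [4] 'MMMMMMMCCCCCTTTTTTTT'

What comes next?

MMMMMMMMMCCCCCCTTTTTTTTTT

The n-th term is 2n-1 M's then n+1 C's then 2n T's (n = 1, 2, …).
Setting n = 5 gives 9, 6, 10 characters in each block.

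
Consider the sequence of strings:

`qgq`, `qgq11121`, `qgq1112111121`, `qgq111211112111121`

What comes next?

Each term is the previous one with 11121 appended.
Applying this once more to qgq111211112111121:

qgq11121111211112111121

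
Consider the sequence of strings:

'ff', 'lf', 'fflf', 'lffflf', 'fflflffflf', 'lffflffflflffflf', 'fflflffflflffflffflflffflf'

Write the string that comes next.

lffflffflflffflffflflffflflffflffflflffflf

This is a Fibonacci-style word recurrence s(k) = s(k−2)·s(k−1): e.g. ff·lf = fflf.
Continuing: lffflffflflffflf · fflflffflflffflffflflffflf gives term 8.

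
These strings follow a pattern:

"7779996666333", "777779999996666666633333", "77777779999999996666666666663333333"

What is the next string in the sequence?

Term n consists of 2n+1 7's, followed by 3n 9's, followed by 4n 6's, followed by 2n+1 3's (n = 1, 2, …).
Setting n = 4 gives 9, 12, 16, 9 characters in each block.

7777777779999999999996666666666666666333333333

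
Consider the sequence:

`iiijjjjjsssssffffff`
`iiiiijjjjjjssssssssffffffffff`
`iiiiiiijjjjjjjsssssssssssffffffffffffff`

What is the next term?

Term n consists of 2n-1 i's, followed by n+3 j's, followed by 3n-1 s's, followed by 4n-2 f's, where the shown terms are n = 2, 3, 4.
Setting n = 5 gives 9, 8, 14, 18 characters in each block.

iiiiiiiiijjjjjjjjssssssssssssssffffffffffffffffff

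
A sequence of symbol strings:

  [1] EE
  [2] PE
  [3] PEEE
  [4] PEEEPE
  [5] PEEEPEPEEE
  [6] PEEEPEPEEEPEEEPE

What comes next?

Each term (from the third on) is the previous term followed by the one before it: term 3 = PE·EE = PEEE.
The next term joins PEEEPEPEEEPEEEPE and PEEEPEPEEE.

PEEEPEPEEEPEEEPEPEEEPEPEEE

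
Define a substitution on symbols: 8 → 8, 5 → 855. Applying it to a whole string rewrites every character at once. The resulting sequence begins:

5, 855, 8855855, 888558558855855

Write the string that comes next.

Rewriting the 15 symbols of 888558558855855 one by one yields 8 8 8 855 855 8 855 855 8 8 855 855 8 855 855; concatenated:

8888558558855855888558558855855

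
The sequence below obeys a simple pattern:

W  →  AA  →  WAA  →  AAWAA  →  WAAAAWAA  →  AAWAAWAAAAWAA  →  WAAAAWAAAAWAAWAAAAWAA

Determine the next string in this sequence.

AAWAAWAAAAWAAWAAAAWAAAAWAAWAAAAWAA

From term 3 onward, concatenate the second-to-last term with the last: W·AA = WAA, AA·WAA = AAWAA, …
Continuing: AAWAAWAAAAWAA · WAAAAWAAAAWAAWAAAAWAA gives term 8.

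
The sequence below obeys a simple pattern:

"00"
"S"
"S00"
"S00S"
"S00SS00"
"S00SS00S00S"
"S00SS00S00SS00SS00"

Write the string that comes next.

S00SS00S00SS00SS00S00SS00S00S

This is a Fibonacci-style word recurrence s(k) = s(k−1)·s(k−2): e.g. S·00 = S00.
Continuing: S00SS00S00SS00SS00 · S00SS00S00S gives term 8.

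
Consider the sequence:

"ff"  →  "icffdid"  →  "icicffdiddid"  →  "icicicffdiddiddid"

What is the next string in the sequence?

icicicicffdiddiddiddid

Every step adds ic to the front and did to the end of the previous string.
So the next term is ic·icicicffdiddiddid·did.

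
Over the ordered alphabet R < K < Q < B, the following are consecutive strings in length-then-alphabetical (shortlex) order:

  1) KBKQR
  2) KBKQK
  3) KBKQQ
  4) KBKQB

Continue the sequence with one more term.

Treat KBKQB as a base-4 numeral over the given alphabet and add one, carrying through any trailing B's.

KBKBR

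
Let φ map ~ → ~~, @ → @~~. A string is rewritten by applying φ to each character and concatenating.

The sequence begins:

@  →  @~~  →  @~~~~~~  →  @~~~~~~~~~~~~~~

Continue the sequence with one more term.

@~~~~~~~~~~~~~~~~~~~~~~~~~~~~~~

φ(@~~~~~~~~~~~~~~) expands symbol-by-symbol to @~~ ~~ ~~ ~~ ~~ ~~ ~~ ~~ ~~ ~~ ~~ ~~ ~~ ~~ ~~; joining the 15 pieces gives the next term.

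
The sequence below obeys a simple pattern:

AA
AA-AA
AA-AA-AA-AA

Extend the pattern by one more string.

s(k+1) = s(k)·-·s(k) — each term doubles the last with '-' between the halves.
Doubling AA-AA-AA-AA with '-' between the halves:

AA-AA-AA-AA-AA-AA-AA-AA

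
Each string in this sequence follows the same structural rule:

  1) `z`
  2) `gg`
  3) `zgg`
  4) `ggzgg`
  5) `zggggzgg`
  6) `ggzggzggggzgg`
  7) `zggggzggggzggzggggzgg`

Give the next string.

ggzggzggggzggzggggzggggzggzggggzgg

Each term (from the third on) is the two preceding terms concatenated in order: term 3 = z·gg = zgg.
The next term joins ggzggzggggzgg and zggggzggggzggzggggzgg.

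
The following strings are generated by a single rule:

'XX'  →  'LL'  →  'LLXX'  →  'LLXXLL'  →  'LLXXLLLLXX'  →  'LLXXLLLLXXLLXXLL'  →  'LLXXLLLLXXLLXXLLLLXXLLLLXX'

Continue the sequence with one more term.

LLXXLLLLXXLLXXLLLLXXLLLLXXLLXXLLLLXXLLXXLL

From term 3 onward, concatenate the last term with the second-to-last: LL·XX = LLXX, LLXX·LL = LLXXLL, …
Continuing: LLXXLLLLXXLLXXLLLLXXLLLLXX · LLXXLLLLXXLLXXLL gives term 8.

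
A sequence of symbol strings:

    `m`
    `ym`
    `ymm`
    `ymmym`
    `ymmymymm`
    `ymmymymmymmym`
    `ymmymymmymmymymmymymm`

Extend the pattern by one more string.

From term 3 onward, concatenate the last term with the second-to-last: ym·m = ymm, ymm·ym = ymmym, …
The next term joins ymmymymmymmymymmymymm and ymmymymmymmym.

ymmymymmymmymymmymymmymmymymmymmym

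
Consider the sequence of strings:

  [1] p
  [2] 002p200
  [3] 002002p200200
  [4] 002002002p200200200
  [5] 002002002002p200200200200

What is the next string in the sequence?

002002002002002p200200200200200

s(k+1) = 002·s(k)·200, so each term gains 002 as a prefix and 200 as a suffix.
So the next term is 002·002002002002p200200200200·200.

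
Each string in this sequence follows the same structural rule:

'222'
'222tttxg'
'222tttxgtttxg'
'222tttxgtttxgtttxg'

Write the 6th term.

The strings grow by a fixed suffix tttxg each time.
From 222tttxgtttxgtttxg, 2 further steps: 222tttxgtttxgtttxg → 222tttxgtttxgtttxgtttxg → (answer).

222tttxgtttxgtttxgtttxgtttxg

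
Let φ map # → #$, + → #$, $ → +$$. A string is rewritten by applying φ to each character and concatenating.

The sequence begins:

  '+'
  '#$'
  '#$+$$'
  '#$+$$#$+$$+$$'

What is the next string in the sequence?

#$+$$#$+$$+$$#$+$$#$+$$+$$#$+$$+$$

φ(#$+$$#$+$$+$$) expands symbol-by-symbol to #$ +$$ #$ +$$ +$$ #$ +$$ #$ +$$ +$$ #$ +$$ +$$; joining the 13 pieces gives the next term.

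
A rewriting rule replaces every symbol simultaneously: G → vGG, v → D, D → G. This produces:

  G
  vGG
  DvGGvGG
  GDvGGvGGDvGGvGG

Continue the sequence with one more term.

vGGGDvGGvGGDvGGvGGGDvGGvGGDvGGvGG

φ(GDvGGvGGDvGGvGG) expands symbol-by-symbol to vGG G D vGG vGG D vGG vGG G D vGG vGG D vGG vGG; joining the 15 pieces gives the next term.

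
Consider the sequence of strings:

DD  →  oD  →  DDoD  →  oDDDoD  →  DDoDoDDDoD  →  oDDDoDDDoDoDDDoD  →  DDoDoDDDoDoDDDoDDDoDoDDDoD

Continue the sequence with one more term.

From term 3 onward, concatenate the second-to-last term with the last: DD·oD = DDoD, oD·DDoD = oDDDoD, …
The next term joins oDDDoDDDoDoDDDoD and DDoDoDDDoDoDDDoDDDoDoDDDoD.

oDDDoDDDoDoDDDoDDDoDoDDDoDoDDDoDDDoDoDDDoD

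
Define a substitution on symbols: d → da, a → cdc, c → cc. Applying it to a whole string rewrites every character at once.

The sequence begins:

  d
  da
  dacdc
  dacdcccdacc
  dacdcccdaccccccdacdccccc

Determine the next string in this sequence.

Rewriting the 24 symbols of dacdcccdaccccccdacdccccc one by one yields da cdc cc da cc cc cc da cdc cc cc cc cc cc cc da cdc cc da cc cc cc cc cc; concatenated:

dacdcccdaccccccdacdcccccccccccccdacdcccdacccccccccc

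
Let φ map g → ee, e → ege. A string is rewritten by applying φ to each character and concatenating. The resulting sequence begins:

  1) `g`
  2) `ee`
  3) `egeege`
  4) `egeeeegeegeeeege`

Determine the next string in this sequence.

egeeeegeegeegeegeeeegeegeeeegeegeegeegeeeege

Applying the rule to each of the 16 symbols of egeeeegeegeeeege gives the pieces ege ee ege ege ege ege ee ege ege ee ege ege ege ege ee ege, which concatenate to the answer.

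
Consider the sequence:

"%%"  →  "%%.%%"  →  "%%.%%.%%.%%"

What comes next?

Every step duplicates the string with '.' between the halves.
So the next term is two copies of %%.%%.%%.%% with '.' between the halves.

%%.%%.%%.%%.%%.%%.%%.%%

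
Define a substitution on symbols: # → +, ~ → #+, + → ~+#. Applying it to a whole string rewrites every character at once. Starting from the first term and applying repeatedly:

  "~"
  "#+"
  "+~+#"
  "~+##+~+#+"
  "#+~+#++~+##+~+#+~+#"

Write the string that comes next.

+~+##+~+#+~+#~+##+~+#++~+##+~+#+~+##+~+#+

Replace each of the 19 characters of #+~+#++~+##+~+#+~+# in place — + ~+# #+ ~+# + ~+# ~+# #+ ~+# + + ~+# #+ ~+# + ~+# #+ ~+# + — and concatenate.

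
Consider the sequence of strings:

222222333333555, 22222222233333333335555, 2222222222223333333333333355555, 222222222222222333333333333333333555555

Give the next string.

22222222222222222233333333333333333333335555555

Term n consists of 3n 2's, followed by 4n-2 3's, followed by n+1 5's, where the shown terms are n = 2, 3, 4, 5.
Setting n = 6 gives 18, 22, 7 characters in each block.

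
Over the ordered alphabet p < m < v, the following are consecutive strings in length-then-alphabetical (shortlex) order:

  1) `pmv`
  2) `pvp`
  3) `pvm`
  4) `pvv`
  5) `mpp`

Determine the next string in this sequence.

mpm

The successor of mpp increments the rightmost position that isn't already v and resets every position after it to p.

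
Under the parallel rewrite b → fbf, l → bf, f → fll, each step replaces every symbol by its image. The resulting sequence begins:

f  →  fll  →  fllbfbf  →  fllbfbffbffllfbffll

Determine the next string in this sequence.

φ(fllbfbffbffllfbffll) expands symbol-by-symbol to fll bf bf fbf fll fbf fll fll fbf fll fll bf bf fll fbf fll fll bf bf; joining the 19 pieces gives the next term.

fllbfbffbffllfbffllfllfbffllfllbfbffllfbffllfllbfbf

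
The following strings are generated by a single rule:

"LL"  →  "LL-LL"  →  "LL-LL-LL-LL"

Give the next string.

Each string is two copies of the previous one joined by '-'.
So the next term is two copies of LL-LL-LL-LL with '-' between the halves.

LL-LL-LL-LL-LL-LL-LL-LL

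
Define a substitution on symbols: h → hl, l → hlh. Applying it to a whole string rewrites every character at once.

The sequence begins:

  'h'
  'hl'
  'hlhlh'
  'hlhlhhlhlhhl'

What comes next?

Rewriting each symbol of hlhlhhlhlhhl: h→hl, l→hlh, h→hl, l→hlh, h→hl, h→hl, l→hlh, h→hl, l→hlh, h→hl, h→hl, l→hlh, which concatenates to hl hlh hl hlh hl hl hlh hl hlh hl hl hlh.

hlhlhhlhlhhlhlhlhhlhlhhlhlhlh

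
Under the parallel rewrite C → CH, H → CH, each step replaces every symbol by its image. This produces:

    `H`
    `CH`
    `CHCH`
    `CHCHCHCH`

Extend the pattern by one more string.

CHCHCHCHCHCHCHCH

Apply φ to CHCHCHCH symbol by symbol: C→CH, H→CH, C→CH, H→CH, C→CH, H→CH, C→CH, H→CH; joined: CH CH CH CH CH CH CH CH.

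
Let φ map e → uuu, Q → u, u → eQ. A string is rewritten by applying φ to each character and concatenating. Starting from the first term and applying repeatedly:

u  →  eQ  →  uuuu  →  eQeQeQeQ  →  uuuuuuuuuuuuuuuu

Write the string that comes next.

Replace each of the 16 characters of uuuuuuuuuuuuuuuu in place — eQ eQ eQ eQ eQ eQ eQ eQ eQ eQ eQ eQ eQ eQ eQ eQ — and concatenate.

eQeQeQeQeQeQeQeQeQeQeQeQeQeQeQeQ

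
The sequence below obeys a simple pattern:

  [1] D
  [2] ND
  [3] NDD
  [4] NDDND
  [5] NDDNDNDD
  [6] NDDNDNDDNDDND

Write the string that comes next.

From term 3 onward, concatenate the last term with the second-to-last: ND·D = NDD, NDD·ND = NDDND, …
The next term joins NDDNDNDDNDDND and NDDNDNDD.

NDDNDNDDNDDNDNDDNDNDD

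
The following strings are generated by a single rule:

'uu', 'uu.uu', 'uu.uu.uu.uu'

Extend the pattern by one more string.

Every step duplicates the string with '.' between the halves.
Doubling uu.uu.uu.uu with '.' between the halves:

uu.uu.uu.uu.uu.uu.uu.uu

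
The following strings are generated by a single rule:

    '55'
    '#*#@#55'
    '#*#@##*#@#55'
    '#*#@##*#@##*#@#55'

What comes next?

Each term is the previous one with #*#@# prepended.
So the next term is #*#@#·#*#@##*#@##*#@#55.

#*#@##*#@##*#@##*#@#55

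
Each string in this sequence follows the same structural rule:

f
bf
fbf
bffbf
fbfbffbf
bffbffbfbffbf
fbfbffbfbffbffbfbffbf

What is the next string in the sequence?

bffbffbfbffbffbfbffbfbffbffbfbffbf

From term 3 onward, concatenate the second-to-last term with the last: f·bf = fbf, bf·fbf = bffbf, …
So term 8 is bffbffbfbffbf·fbfbffbfbffbffbfbffbf.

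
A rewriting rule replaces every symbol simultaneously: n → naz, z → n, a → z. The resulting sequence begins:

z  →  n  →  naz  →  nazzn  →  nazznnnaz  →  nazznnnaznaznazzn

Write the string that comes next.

φ(nazznnnaznaznazzn) expands symbol-by-symbol to naz z n n naz naz naz z n naz z n naz z n n naz; joining the 17 pieces gives the next term.

nazznnnaznaznazznnazznnazznnnaz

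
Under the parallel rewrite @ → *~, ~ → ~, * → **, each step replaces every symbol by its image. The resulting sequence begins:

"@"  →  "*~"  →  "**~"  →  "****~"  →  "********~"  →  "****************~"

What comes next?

********************************~

φ(****************~) expands symbol-by-symbol to ** ** ** ** ** ** ** ** ** ** ** ** ** ** ** ** ~; joining the 17 pieces gives the next term.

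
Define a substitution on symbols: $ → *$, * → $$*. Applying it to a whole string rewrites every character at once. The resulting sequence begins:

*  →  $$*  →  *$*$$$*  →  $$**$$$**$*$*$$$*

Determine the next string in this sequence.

Applying the rule to each of the 17 symbols of $$**$$$**$*$*$$$* gives the pieces *$ *$ $$* $$* *$ *$ *$ $$* $$* *$ $$* *$ $$* *$ *$ *$ $$*, which concatenate to the answer.

*$*$$$*$$**$*$*$$$*$$**$$$**$$$**$*$*$$$*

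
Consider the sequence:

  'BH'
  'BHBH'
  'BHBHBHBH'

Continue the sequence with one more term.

s(k+1) = s(k)·s(k) — each term doubles the last.
Doubling BHBHBHBH:

BHBHBHBHBHBHBHBH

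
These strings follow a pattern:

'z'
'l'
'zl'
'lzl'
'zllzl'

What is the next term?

lzlzllzl

Each term (from the third on) is the two preceding terms concatenated in order: term 3 = z·l = zl.
The next term joins lzl and zllzl.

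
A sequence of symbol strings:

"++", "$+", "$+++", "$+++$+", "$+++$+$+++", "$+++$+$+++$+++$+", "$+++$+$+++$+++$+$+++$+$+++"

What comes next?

$+++$+$+++$+++$+$+++$+$+++$+++$+$+++$+++$+

From term 3 onward, concatenate the last term with the second-to-last: $+·++ = $+++, $+++·$+ = $+++$+, …
The next term joins $+++$+$+++$+++$+$+++$+$+++ and $+++$+$+++$+++$+.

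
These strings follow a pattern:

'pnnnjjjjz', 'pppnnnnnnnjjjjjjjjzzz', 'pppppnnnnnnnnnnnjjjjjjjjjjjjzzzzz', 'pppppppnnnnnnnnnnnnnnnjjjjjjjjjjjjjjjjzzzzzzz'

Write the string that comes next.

pppppppppnnnnnnnnnnnnnnnnnnnjjjjjjjjjjjjjjjjjjjjzzzzzzzzz

The n-th term is 2n-1 p's then 4n-1 n's then 4n j's then 2n-1 z's (n = 1, 2, …).
Setting n = 5 gives 9, 19, 20, 9 characters in each block.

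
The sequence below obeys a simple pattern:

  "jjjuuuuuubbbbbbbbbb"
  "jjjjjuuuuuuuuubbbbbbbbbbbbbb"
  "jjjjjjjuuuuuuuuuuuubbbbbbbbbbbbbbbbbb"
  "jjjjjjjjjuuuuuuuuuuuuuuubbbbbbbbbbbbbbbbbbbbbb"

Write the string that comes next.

Reading off run lengths: j runs 3, 5, 7, 9; u runs 6, 9, 12, 15; b runs 10, 14, 18, 22 — each is linear in n, where the shown terms are n = 2, 3, 4, 5.
At n = 6 the blocks have lengths 11, 18, 26.

jjjjjjjjjjjuuuuuuuuuuuuuuuuuubbbbbbbbbbbbbbbbbbbbbbbbbb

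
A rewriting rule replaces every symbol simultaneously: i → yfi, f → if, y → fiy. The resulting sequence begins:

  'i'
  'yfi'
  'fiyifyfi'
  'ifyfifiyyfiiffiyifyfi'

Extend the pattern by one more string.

Replace each of the 21 characters of ifyfifiyyfiiffiyifyfi in place — yfi if fiy if yfi if yfi fiy fiy if yfi yfi if if yfi fiy yfi if fiy if yfi — and concatenate.

yfiiffiyifyfiifyfifiyfiyifyfiyfiififyfifiyyfiiffiyifyfi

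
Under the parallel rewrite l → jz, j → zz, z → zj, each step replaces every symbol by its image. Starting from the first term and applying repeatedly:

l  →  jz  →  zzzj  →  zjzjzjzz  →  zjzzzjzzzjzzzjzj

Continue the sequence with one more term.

Rewriting the 16 symbols of zjzzzjzzzjzzzjzj one by one yields zj zz zj zj zj zz zj zj zj zz zj zj zj zz zj zz; concatenated:

zjzzzjzjzjzzzjzjzjzzzjzjzjzzzjzz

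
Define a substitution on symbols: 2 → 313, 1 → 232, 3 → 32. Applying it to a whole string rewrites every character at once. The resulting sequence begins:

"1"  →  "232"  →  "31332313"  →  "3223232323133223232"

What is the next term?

323133133231332313323133223232323133133231332313

Applying the rule to each of the 19 symbols of 3223232323133223232 gives the pieces 32 313 313 32 313 32 313 32 313 32 232 32 32 313 313 32 313 32 313, which concatenate to the answer.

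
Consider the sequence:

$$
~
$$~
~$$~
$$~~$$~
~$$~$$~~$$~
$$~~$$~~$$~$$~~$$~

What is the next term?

~$$~$$~~$$~$$~~$$~~$$~$$~~$$~

This is a Fibonacci-style word recurrence s(k) = s(k−2)·s(k−1): e.g. $$·~ = $$~.
So term 8 is ~$$~$$~~$$~·$$~~$$~~$$~$$~~$$~.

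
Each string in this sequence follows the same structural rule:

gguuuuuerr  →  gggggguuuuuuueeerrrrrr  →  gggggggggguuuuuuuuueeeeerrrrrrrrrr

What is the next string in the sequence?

The n-th term is 4n-2 g's then 2n+3 u's then 2n-1 e's then 4n-2 r's (n = 1, 2, …).
Setting n = 4 gives 14, 11, 7, 14 characters in each block.

gggggggggggggguuuuuuuuuuueeeeeeerrrrrrrrrrrrrr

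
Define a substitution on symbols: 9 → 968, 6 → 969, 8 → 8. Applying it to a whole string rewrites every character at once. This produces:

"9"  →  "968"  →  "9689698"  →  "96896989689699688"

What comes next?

Applying the rule to each of the 17 symbols of 96896989689699688 gives the pieces 968 969 8 968 969 968 8 968 969 8 968 969 968 968 969 8 8, which concatenate to the answer.

96896989689699688968969896896996896896988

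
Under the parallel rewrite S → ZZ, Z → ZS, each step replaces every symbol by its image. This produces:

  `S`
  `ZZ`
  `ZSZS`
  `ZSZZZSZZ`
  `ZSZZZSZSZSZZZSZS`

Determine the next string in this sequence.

ZSZZZSZSZSZZZSZZZSZZZSZSZSZZZSZZ

Replace each of the 16 characters of ZSZZZSZSZSZZZSZS in place — ZS ZZ ZS ZS ZS ZZ ZS ZZ ZS ZZ ZS ZS ZS ZZ ZS ZZ — and concatenate.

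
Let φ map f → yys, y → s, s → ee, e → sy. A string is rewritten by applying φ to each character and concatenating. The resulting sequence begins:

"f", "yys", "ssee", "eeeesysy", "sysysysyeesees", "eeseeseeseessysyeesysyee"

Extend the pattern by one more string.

Rewriting the 24 symbols of eeseeseeseessysyeesysyee one by one yields sy sy ee sy sy ee sy sy ee sy sy ee ee s ee s sy sy ee s ee s sy sy; concatenated:

sysyeesysyeesysyeesysyeeeeseessysyeeseessysy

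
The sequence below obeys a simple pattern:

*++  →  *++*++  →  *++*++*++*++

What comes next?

Every step duplicates the string.
So the next term is two copies of *++*++*++*++.

*++*++*++*++*++*++*++*++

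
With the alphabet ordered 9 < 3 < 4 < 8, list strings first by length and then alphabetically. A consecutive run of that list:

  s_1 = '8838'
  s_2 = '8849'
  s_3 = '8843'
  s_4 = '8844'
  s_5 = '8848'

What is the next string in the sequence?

Find the rightmost character of 8848 below 8, bump it to the next letter, and reset everything to its right to 9.

8889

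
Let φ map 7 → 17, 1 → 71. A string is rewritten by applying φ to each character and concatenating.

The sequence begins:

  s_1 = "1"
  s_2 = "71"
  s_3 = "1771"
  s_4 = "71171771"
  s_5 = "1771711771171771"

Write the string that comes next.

Rewriting the 16 symbols of 1771711771171771 one by one yields 71 17 17 71 17 71 71 17 17 71 71 17 71 17 17 71; concatenated:

71171771177171171771711771171771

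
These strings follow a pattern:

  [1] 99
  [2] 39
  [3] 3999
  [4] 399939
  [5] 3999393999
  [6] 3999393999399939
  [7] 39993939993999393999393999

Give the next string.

From term 3 onward, concatenate the last term with the second-to-last: 39·99 = 3999, 3999·39 = 399939, …
Continuing: 39993939993999393999393999 · 3999393999399939 gives term 8.

399939399939993939993939993999393999399939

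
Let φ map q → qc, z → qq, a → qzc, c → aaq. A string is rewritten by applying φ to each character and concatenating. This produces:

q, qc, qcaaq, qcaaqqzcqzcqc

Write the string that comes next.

Replace each of the 13 characters of qcaaqqzcqzcqc in place — qc aaq qzc qzc qc qc qq aaq qc qq aaq qc aaq — and concatenate.

qcaaqqzcqzcqcqcqqaaqqcqqaaqqcaaq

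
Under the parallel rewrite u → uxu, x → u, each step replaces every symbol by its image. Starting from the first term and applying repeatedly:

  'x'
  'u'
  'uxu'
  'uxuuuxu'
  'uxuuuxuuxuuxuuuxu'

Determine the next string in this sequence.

uxuuuxuuxuuxuuuxuuxuuuxuuxuuuxuuxuuxuuuxu

Replace each of the 17 characters of uxuuuxuuxuuxuuuxu in place — uxu u uxu uxu uxu u uxu uxu u uxu uxu u uxu uxu uxu u uxu — and concatenate.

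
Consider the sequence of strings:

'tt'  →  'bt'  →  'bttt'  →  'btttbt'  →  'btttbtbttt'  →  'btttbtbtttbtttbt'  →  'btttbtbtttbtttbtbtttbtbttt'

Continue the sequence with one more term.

From term 3 onward, concatenate the last term with the second-to-last: bt·tt = bttt, bttt·bt = btttbt, …
Continuing: btttbtbtttbtttbtbtttbtbttt · btttbtbtttbtttbt gives term 8.

btttbtbtttbtttbtbtttbtbtttbtttbtbtttbtttbt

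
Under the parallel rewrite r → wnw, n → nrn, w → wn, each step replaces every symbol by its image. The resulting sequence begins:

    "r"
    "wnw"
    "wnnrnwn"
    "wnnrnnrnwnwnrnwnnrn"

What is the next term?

Rewriting the 19 symbols of wnnrnnrnwnwnrnwnnrn one by one yields wn nrn nrn wnw nrn nrn wnw nrn wn nrn wn nrn wnw nrn wn nrn nrn wnw nrn; concatenated:

wnnrnnrnwnwnrnnrnwnwnrnwnnrnwnnrnwnwnrnwnnrnnrnwnwnrn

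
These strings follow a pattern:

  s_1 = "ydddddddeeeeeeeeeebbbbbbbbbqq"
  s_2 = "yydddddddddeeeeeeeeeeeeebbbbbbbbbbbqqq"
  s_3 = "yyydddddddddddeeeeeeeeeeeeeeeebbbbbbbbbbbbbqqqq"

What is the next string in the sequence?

Reading off run lengths: y runs 1, 2, 3; d runs 7, 9, 11; e runs 10, 13, 16; b runs 9, 11, 13; q runs 2, 3, 4 — each is linear in n, where the shown terms are n = 3, 4, 5.
Setting n = 6 gives 4, 13, 19, 15, 5 characters in each block.

yyyydddddddddddddeeeeeeeeeeeeeeeeeeebbbbbbbbbbbbbbbqqqqq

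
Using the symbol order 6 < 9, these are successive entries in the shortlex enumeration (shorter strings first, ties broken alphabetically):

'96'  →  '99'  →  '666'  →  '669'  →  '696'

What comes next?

699

Treat 696 as a base-2 numeral over the given alphabet and add one, carrying through any trailing 9's.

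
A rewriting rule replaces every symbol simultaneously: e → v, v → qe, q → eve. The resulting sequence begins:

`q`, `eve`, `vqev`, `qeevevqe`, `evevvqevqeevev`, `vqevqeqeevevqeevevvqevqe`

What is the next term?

Applying the rule to each of the 24 symbols of vqevqeqeevevqeevevvqevqe gives the pieces qe eve v qe eve v eve v v qe v qe eve v v qe v qe qe eve v qe eve v, which concatenate to the answer.

qeevevqeevevevevvqevqeevevvqevqeqeevevqeevev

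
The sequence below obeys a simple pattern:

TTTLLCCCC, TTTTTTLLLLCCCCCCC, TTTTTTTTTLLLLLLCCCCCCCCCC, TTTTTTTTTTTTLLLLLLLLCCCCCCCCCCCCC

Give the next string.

Term n consists of 3n T's, followed by 2n L's, followed by 3n+1 C's (n = 1, 2, …).
Setting n = 5 gives 15, 10, 16 characters in each block.

TTTTTTTTTTTTTTTLLLLLLLLLLCCCCCCCCCCCCCCCC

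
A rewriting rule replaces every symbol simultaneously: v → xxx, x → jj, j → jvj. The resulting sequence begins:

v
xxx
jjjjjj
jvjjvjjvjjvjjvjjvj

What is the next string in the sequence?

Applying the rule to each of the 18 symbols of jvjjvjjvjjvjjvjjvj gives the pieces jvj xxx jvj jvj xxx jvj jvj xxx jvj jvj xxx jvj jvj xxx jvj jvj xxx jvj, which concatenate to the answer.

jvjxxxjvjjvjxxxjvjjvjxxxjvjjvjxxxjvjjvjxxxjvjjvjxxxjvj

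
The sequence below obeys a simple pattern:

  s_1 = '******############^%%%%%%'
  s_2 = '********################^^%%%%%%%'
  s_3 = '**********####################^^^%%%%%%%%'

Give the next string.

************########################^^^^%%%%%%%%%

The n-th term is 2n *'s then 4n #'s then n-2 ^'s then n+3 %'s, where the shown terms are n = 3, 4, 5.
At n = 6 the blocks have lengths 12, 24, 4, 9.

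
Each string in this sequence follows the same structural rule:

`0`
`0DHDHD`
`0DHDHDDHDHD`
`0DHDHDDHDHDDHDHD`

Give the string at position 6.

Every step adds DHDHD to the end: s(k+1) = s(k)·DHDHD.
From 0DHDHDDHDHDDHDHD, 2 further steps: 0DHDHDDHDHDDHDHD → 0DHDHDDHDHDDHDHDDHDHD → (answer).

0DHDHDDHDHDDHDHDDHDHDDHDHD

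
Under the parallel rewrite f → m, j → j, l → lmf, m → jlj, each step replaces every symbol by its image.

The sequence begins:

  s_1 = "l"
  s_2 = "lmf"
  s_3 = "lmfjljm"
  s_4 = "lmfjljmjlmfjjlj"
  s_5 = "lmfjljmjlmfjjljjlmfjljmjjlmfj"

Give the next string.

lmfjljmjlmfjjljjlmfjljmjjlmfjjlmfjljmjlmfjjljjjlmfjljmj

φ(lmfjljmjlmfjjljjlmfjljmjjlmfj) expands symbol-by-symbol to lmf jlj m j lmf j jlj j lmf jlj m j j lmf j j lmf jlj m j lmf j jlj j j lmf jlj m j; joining the 29 pieces gives the next term.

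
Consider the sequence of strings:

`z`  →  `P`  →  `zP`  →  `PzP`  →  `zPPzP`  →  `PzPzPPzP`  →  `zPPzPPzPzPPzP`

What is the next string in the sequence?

From term 3 onward, concatenate the second-to-last term with the last: z·P = zP, P·zP = PzP, …
The next term joins PzPzPPzP and zPPzPPzPzPPzP.

PzPzPPzPzPPzPPzPzPPzP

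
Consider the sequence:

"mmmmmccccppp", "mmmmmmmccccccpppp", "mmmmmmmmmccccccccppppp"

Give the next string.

mmmmmmmmmmmccccccccccpppppp

Term n consists of 2n+1 m's, followed by 2n c's, followed by n+1 p's, where the shown terms are n = 2, 3, 4.
For the next term, n = 5, so the run lengths are 11, 10, 6.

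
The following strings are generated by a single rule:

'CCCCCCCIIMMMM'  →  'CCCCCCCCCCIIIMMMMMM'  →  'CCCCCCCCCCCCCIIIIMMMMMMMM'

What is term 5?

Each string has the form C^{3n+1} I^{n} M^{2n}, where the shown terms are n = 2, 3, 4.
Setting n = 6 gives 19, 6, 12 characters in each block.

CCCCCCCCCCCCCCCCCCCIIIIIIMMMMMMMMMMMM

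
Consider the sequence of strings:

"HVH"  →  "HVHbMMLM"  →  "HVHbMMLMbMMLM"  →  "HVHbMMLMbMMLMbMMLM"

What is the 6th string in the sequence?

Each term is the previous one with bMMLM appended.
From HVHbMMLMbMMLMbMMLM, 2 further steps: HVHbMMLMbMMLMbMMLM → HVHbMMLMbMMLMbMMLMbMMLM → (answer).

HVHbMMLMbMMLMbMMLMbMMLMbMMLM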